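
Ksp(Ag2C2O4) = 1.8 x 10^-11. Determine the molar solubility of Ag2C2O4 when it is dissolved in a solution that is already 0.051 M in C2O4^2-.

9.4e-6 M

Ag2C2O4(s) <=> 2 Ag^+ + C2O4^2-
Ksp = [Ag^+]^2[C2O4^2-]
Let s be the molar solubility in this solution. [Ag^+] = 2s, [C2O4^2-] = 0.051 + s ≈ 0.051 (common-ion effect: C2O4^2- is already 0.051 M).
Ksp ≈ (2s)^2 × 0.051
s = 9.4 × 10^-6 M
Check: s = 9.4 × 10^-6 ≪ 0.051, so the approximation is valid.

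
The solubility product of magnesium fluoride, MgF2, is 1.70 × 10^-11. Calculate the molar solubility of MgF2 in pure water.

1.62 x 10^-4 M

MgF2(s) ⇌ Mg^2+(aq) + 2 F^-(aq)
Ksp = [Mg^2+][F^-]^2
With molar solubility s: [Mg^2+] = s, [F^-] = 2s.
Substituting: Ksp = s(2s)^2 = 4s^3
s^3 = 1.70 × 10^-11 / 4, so s = 1.62 x 10^-4 M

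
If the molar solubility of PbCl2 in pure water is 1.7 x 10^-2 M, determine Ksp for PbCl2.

PbCl2(s) ⇌ Pb^2+ + 2 Cl^-
With molar solubility s: [Pb^2+] = s, [Cl^-] = 2s.
Ksp = [Pb^2+][Cl^-]^2
So Ksp = s × (2s)^2 = 4s^3
With s = 1.7 × 10^-2: Ksp = 2.0 x 10^-5

2.0 x 10^-5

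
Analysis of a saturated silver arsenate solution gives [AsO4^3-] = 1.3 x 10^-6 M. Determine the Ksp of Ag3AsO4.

7.7 x 10^-23

Ag3AsO4(s) <=> 3 Ag^+(aq) + AsO4^3-(aq)
Stoichiometry gives [Ag^+] = (3/1)[AsO4^3-] = 3.90 × 10^-6 M.
Ksp = [Ag^+]^3[AsO4^3-]
Ksp = (3.90 x 10^-6)^3 × 1.3 × 10^-6 = 7.7 × 10^-23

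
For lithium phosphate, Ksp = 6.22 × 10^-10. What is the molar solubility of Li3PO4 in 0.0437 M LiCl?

Li3PO4(s) ⇌ 3 Li^+(aq) + PO4^3-(aq)
Ksp = [Li^+]^3[PO4^3-]
Let s be the molar solubility in this solution. [Li^+] = 0.0437 + 3s ≈ 0.0437, [PO4^3-] = s (common-ion effect: Li^+ is already 0.0437 M).
Ksp ≈ (0.0437)^3 × s
s = 7.45 × 10^-6 M
Check: 3s = 2.2 x 10^-5 ≪ 0.0437, so the approximation is valid.

s ≈ 7.45 × 10^-6 M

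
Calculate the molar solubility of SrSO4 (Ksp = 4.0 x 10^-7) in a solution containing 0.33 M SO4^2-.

SrSO4(s) <=> Sr^2+ + SO4^2-
Ksp = [Sr^2+][SO4^2-]
If s mol/L dissolves here, [Sr^2+] = s, [SO4^2-] = 0.33 + s ≈ 0.33 (common-ion effect: SO4^2- is already 0.33 M).
Ksp ≈ s × 0.33
s = 1.2 × 10^-6 M
Check: s = 1.2 × 10^-6 ≪ 0.33, so the approximation is valid.

s ≈ 1.2 x 10^-6 M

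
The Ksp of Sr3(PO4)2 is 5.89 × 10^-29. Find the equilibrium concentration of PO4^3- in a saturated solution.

Sr3(PO4)2(s) ⇌ 3 Sr^2+ + 2 PO4^3-
Ksp = [Sr^2+]^3[PO4^3-]^2
Let s = molar solubility. Then [Sr^2+] = 3s and [PO4^3-] = 2s.
Substituting: Ksp = (3s)^3(2s)^2 = 108s^5
s^5 = 5.89 × 10^-29 / 108, so s = 8.858 × 10^-7 M
[PO4^3-] = 2s = 1.77 × 10^-6 M

1.77 x 10^-6 M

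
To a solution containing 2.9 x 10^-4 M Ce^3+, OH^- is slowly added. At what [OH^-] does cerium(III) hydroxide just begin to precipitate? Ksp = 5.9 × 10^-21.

Ce(OH)3(s) ⇌ Ce^3+(aq) + 3 OH^-(aq)
Ksp = [Ce^3+][OH^-]^3
Precipitation begins when Q = Ksp. With [Ce^3+] = 2.9 x 10^-4 M:
5.9 × 10^-21 = (2.9 x 10^-4) × [OH^-]^3
[OH^-] = (5.9 × 10^-21 / 2.9 × 10^-4)^(1/3) = 2.7 × 10^-6 M

[OH^-] ≈ 2.7 × 10^-6 M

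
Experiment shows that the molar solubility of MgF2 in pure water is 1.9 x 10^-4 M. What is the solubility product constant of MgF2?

MgF2(s) <=> Mg^2+ + 2 F^-
For each mole of MgF2 that dissolves: [Mg^2+] = s, [F^-] = 2s.
Ksp = [Mg^2+][F^-]^2
So Ksp = s × (2s)^2 = 4s^3
Ksp = 4 × (1.9 x 10^-4)^3 = 2.7 × 10^-11

Ksp ≈ 2.7 × 10^-11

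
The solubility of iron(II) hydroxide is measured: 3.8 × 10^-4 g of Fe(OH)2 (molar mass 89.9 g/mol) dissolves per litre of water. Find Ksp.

3.0 × 10^-16

Molar solubility s = (3.8 x 10^-4 g/L) / (89.9 g/mol) = 4.23 × 10^-6 M.
Fe(OH)2(s) ⇌ Fe^2+ + 2 OH^-
If s mol/L of Fe(OH)2 dissolves, [Fe^2+] = s and [OH^-] = 2s.
Ksp = [Fe^2+][OH^-]^2
Substituting: Ksp = s(2s)^2 = 4s^3
With s = 4.23 x 10^-6: Ksp = 3.0 × 10^-16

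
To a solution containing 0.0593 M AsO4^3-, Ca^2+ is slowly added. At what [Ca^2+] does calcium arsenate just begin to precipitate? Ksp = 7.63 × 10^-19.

[Ca^2+] = 6.01 x 10^-6 M

Ca3(AsO4)2(s) ⇌ 3 Ca^2+ + 2 AsO4^3-
Ksp = [Ca^2+]^3[AsO4^3-]^2
Precipitation begins when Q = Ksp. With [AsO4^3-] = 0.0593 M:
7.63 × 10^-19 = (0.0593)^2 × [Ca^2+]^3
[Ca^2+] = (7.63 × 10^-19 / 3.516 x 10^-3)^(1/3) = 6.01 × 10^-6 M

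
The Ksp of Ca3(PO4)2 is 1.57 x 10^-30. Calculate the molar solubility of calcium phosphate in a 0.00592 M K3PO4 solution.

s = 1.18 × 10^-9 M

Ca3(PO4)2(s) <=> 3 Ca^2+ + 2 PO4^3-
Ksp = [Ca^2+]^3[PO4^3-]^2
If s mol/L dissolves here, [Ca^2+] = 3s, [PO4^3-] = 0.00592 + 2s ≈ 0.00592 (Ksp is small, so little additional dissolves).
Ksp ≈ (3s)^3 × (0.00592)^2
s = 1.18 x 10^-9 M
Check: 2s = 2.4 × 10^-9 ≪ 0.00592, so the approximation is valid.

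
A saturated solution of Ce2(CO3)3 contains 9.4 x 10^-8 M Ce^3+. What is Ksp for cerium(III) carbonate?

Ce2(CO3)3(s) ⇌ 2 Ce^3+ + 3 CO3^2-
Stoichiometry gives [CO3^2-] = (3/2)[Ce^3+] = 1.41 x 10^-7 M.
Ksp = [Ce^3+]^2[CO3^2-]^3
Ksp = (9.4 × 10^-8)^2 × (1.41 × 10^-7)^3 = 2.5 × 10^-35

2.5 × 10^-35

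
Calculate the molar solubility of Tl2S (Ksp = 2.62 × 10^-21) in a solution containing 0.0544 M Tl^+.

Tl2S(s) <=> 2 Tl^+ + S^2-
Ksp = [Tl^+]^2[S^2-]
Let s be the molar solubility in this solution. [Tl^+] = 0.0544 + 2s ≈ 0.0544, [S^2-] = s (Ksp is small, so little additional dissolves).
Ksp ≈ (0.0544)^2 × s
s = 8.85 x 10^-19 M
Check: 2s = 1.8 × 10^-18 ≪ 0.0544, so the approximation is valid.

s ≈ 8.85 × 10^-19 M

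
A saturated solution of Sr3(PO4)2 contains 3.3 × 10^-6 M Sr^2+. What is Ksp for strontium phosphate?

Sr3(PO4)2(s) <=> 3 Sr^2+ + 2 PO4^3-
Stoichiometry gives [PO4^3-] = (2/3)[Sr^2+] = 2.20 x 10^-6 M.
Ksp = [Sr^2+]^3[PO4^3-]^2
Ksp = (3.3 × 10^-6)^3 × (2.20 x 10^-6)^2 = 1.7 × 10^-28

Ksp = 1.7 × 10^-28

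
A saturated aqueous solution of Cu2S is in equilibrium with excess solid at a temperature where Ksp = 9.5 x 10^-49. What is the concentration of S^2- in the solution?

6.2e-17 M

Cu2S(s) <=> 2 Cu^+ + S^2-
Ksp = [Cu^+]^2[S^2-]
Let s = molar solubility. Then [Cu^+] = 2s and [S^2-] = s.
Substituting: Ksp = (2s)^2s = 4s^3
Solving, s = (9.5 x 10^-49/4)^(1/3) = 6.19 x 10^-17 M
[S^2-] = s = 6.2 × 10^-17 M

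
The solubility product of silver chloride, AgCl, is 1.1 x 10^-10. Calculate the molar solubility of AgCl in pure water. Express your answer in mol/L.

s ≈ 1.0e-5 M

AgCl(s) <=> Ag^+(aq) + Cl^-(aq)
Ksp = [Ag^+][Cl^-]
For each mole of AgCl that dissolves: [Ag^+] = s, [Cl^-] = s.
Ksp = s × s = s^2
s = √(1.1 x 10^-10) = 1.0 × 10^-5 M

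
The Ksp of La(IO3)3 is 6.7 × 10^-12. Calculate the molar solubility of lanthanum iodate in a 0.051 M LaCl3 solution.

1.7e-4 M

La(IO3)3(s) ⇌ La^3+ + 3 IO3^-
Ksp = [La^3+][IO3^-]^3
Let s = moles of La(IO3)3 that dissolve per litre. [La^3+] = 0.051 + s ≈ 0.051, [IO3^-] = 3s (Ksp is small, so little additional dissolves).
Ksp ≈ 0.051 × (3s)^3
s = 1.7 × 10^-4 M
Check: s = 1.7 × 10^-4 ≪ 0.051, so the approximation is valid.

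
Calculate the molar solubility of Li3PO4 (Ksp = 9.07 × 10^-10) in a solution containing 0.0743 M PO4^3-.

Li3PO4(s) ⇌ 3 Li^+(aq) + PO4^3-(aq)
Ksp = [Li^+]^3[PO4^3-]
Let s be the molar solubility in this solution. [Li^+] = 3s, [PO4^3-] = 0.0743 + s ≈ 0.0743 (since the PO4^3- already present dominates).
Ksp ≈ (3s)^3 × 0.0743
s = 7.68 × 10^-4 M
Check: s = 7.7 × 10^-4 ≪ 0.0743, so the approximation is valid.

7.68 × 10^-4 M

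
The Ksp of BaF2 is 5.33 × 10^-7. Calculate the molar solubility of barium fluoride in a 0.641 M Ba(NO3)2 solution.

BaF2(s) ⇌ Ba^2+ + 2 F^-
Ksp = [Ba^2+][F^-]^2
If s mol/L dissolves here, [Ba^2+] = 0.641 + s ≈ 0.641, [F^-] = 2s (since Ba^2+ from Ba(NO3)2 dominates).
Ksp ≈ 0.641 × (2s)^2
s = 4.56 × 10^-4 M
Check: s = 4.6 × 10^-4 ≪ 0.641, so the approximation is valid.

s ≈ 4.56 × 10^-4 M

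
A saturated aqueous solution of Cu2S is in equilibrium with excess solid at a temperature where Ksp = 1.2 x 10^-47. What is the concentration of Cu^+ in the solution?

[Cu^+] = 2.9e-16 M

Cu2S(s) ⇌ 2 Cu^+ + S^2-
Ksp = [Cu^+]^2[S^2-]
With molar solubility s: [Cu^+] = 2s, [S^2-] = s.
So Ksp = (2s)^2 × s = 4s^3
s = (1.2 x 10^-47 / 4)^(1/3) = 1.44 x 10^-16 M
[Cu^+] = 2s = 2.9 × 10^-16 M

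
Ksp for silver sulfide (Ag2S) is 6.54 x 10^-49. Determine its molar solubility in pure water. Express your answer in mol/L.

Ag2S(s) ⇌ 2 Ag^+(aq) + S^2-(aq)
Ksp = [Ag^+]^2[S^2-]
With molar solubility s: [Ag^+] = 2s, [S^2-] = s.
Ksp = (2s)^2s = 4s^3
s^3 = 6.54 x 10^-49 / 4, so s = 5.47 x 10^-17 M

s = 5.47 × 10^-17 M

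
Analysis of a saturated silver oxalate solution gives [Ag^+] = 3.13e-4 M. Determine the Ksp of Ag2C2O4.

Ksp ≈ 1.53 × 10^-11

Ag2C2O4(s) ⇌ 2 Ag^+(aq) + C2O4^2-(aq)
Stoichiometry gives [C2O4^2-] = (1/2)[Ag^+] = 1.565 x 10^-4 M.
Ksp = [Ag^+]^2[C2O4^2-]
Ksp = (3.13 x 10^-4)^2 × 1.565 × 10^-4 = 1.53 × 10^-11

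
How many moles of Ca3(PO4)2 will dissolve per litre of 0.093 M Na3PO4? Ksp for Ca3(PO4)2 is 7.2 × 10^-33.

s = 3.1e-11 M

Ca3(PO4)2(s) <=> 3 Ca^2+(aq) + 2 PO4^3-(aq)
Ksp = [Ca^2+]^3[PO4^3-]^2
If s mol/L dissolves here, [Ca^2+] = 3s, [PO4^3-] = 0.093 + 2s ≈ 0.093 (Ksp is small, so little additional dissolves).
Ksp ≈ (3s)^3 × (0.093)^2
s = 3.1 x 10^-11 M
Check: 2s = 6.3 × 10^-11 ≪ 0.093, so the approximation is valid.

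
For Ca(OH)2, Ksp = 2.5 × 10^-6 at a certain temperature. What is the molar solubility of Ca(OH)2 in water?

Ca(OH)2(s) ⇌ Ca^2+ + 2 OH^-
Ksp = [Ca^2+][OH^-]^2
With molar solubility s: [Ca^2+] = s, [OH^-] = 2s.
Ksp = s(2s)^2 = 4s^3
s = (2.5 × 10^-6 / 4)^(1/3) = 8.5 × 10^-3 M

s ≈ 8.5 x 10^-3 M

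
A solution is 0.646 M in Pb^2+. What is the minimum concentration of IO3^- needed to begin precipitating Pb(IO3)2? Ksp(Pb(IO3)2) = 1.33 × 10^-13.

Pb(IO3)2(s) ⇌ Pb^2+ + 2 IO3^-
Ksp = [Pb^2+][IO3^-]^2
Precipitation begins when Q = Ksp. With [Pb^2+] = 0.646 M:
1.33 × 10^-13 = (0.646) × [IO3^-]^2
[IO3^-] = (1.33 × 10^-13 / 6.46 × 10^-1)^(1/2) = 4.54 × 10^-7 M

[IO3^-] = 4.54e-7 M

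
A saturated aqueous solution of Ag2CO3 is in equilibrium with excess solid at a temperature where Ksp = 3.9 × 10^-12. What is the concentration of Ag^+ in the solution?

Ag2CO3(s) <=> 2 Ag^+(aq) + CO3^2-(aq)
Ksp = [Ag^+]^2[CO3^2-]
For each mole of Ag2CO3 that dissolves: [Ag^+] = 2s, [CO3^2-] = s.
Ksp = (2s)^2s = 4s^3
s = (3.9 × 10^-12 / 4)^(1/3) = 9.92 x 10^-5 M
[Ag^+] = 2s = 2.0 x 10^-4 M

2.0e-4 M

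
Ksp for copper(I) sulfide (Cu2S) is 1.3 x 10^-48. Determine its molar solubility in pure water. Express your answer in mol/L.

Cu2S(s) ⇌ 2 Cu^+ + S^2-
Ksp = [Cu^+]^2[S^2-]
Let s = molar solubility. Then [Cu^+] = 2s and [S^2-] = s.
Substituting: Ksp = (2s)^2s = 4s^3
s = (1.3 x 10^-48 / 4)^(1/3) = 6.9 x 10^-17 M

6.9 × 10^-17 M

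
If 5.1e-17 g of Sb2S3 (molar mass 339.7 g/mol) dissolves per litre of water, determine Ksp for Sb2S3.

Molar solubility s = (5.1 × 10^-17 g/L) / (339.7 g/mol) = 1.50 x 10^-19 M.
Sb2S3(s) ⇌ 2 Sb^3+(aq) + 3 S^2-(aq)
Let s = molar solubility. Then [Sb^3+] = 2s and [S^2-] = 3s.
Ksp = [Sb^3+]^2[S^2-]^3
So Ksp = (2s)^2 × (3s)^3 = 108s^5
With s = 1.50 x 10^-19: Ksp = 8.2 × 10^-93

Ksp = 8.2 × 10^-93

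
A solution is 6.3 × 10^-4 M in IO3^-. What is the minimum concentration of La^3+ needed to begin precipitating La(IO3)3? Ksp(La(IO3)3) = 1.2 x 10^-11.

La(IO3)3(s) ⇌ La^3+ + 3 IO3^-
Ksp = [La^3+][IO3^-]^3
Precipitation begins when Q = Ksp. With [IO3^-] = 6.3 × 10^-4 M:
1.2 x 10^-11 = (6.3 × 10^-4)^3 × [La^3+]
[La^3+] = (1.2 x 10^-11 / 2.50 x 10^-10) = 4.8 x 10^-2 M

[La^3+] = 4.8 x 10^-2 M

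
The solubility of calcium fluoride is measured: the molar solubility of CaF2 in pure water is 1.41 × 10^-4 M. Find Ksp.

Ksp ≈ 1.12 × 10^-11

CaF2(s) ⇌ Ca^2+(aq) + 2 F^-(aq)
Let s = molar solubility. Then [Ca^2+] = s and [F^-] = 2s.
Ksp = [Ca^2+][F^-]^2
Substituting: Ksp = s(2s)^2 = 4s^3
Ksp = 4 × (1.41 × 10^-4)^3 = 1.12 × 10^-11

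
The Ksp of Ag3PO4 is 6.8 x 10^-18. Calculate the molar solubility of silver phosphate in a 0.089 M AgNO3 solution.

Ag3PO4(s) <=> 3 Ag^+ + PO4^3-
Ksp = [Ag^+]^3[PO4^3-]
Let s = moles of Ag3PO4 that dissolve per litre. [Ag^+] = 0.089 + 3s ≈ 0.089, [PO4^3-] = s (since Ag^+ from AgNO3 dominates).
Ksp ≈ (0.089)^3 × s
s = 9.6 × 10^-15 M
Check: 3s = 2.9 × 10^-14 ≪ 0.089, so the approximation is valid.

9.6e-15 M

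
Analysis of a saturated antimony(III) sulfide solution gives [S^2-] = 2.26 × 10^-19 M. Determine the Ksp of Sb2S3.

Ksp = 2.62e-94

Sb2S3(s) ⇌ 2 Sb^3+(aq) + 3 S^2-(aq)
Stoichiometry gives [Sb^3+] = (2/3)[S^2-] = 1.507 × 10^-19 M.
Ksp = [Sb^3+]^2[S^2-]^3
Ksp = (1.507 × 10^-19)^2 × (2.26 x 10^-19)^3 = 2.62 × 10^-94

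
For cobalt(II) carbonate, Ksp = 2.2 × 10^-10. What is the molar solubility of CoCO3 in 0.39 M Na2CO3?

s = 5.6 x 10^-10 M

CoCO3(s) ⇌ Co^2+ + CO3^2-
Ksp = [Co^2+][CO3^2-]
Let s = moles of CoCO3 that dissolve per litre. [Co^2+] = s, [CO3^2-] = 0.39 + s ≈ 0.39 (common-ion effect: CO3^2- is already 0.39 M).
Ksp ≈ s × 0.39
s = 5.6 × 10^-10 M
Check: s = 5.6 x 10^-10 ≪ 0.39, so the approximation is valid.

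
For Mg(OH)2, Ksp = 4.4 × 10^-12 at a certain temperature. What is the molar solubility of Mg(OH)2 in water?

s = 1.0 × 10^-4 M

Mg(OH)2(s) ⇌ Mg^2+(aq) + 2 OH^-(aq)
Ksp = [Mg^2+][OH^-]^2
Let s = molar solubility. Then [Mg^2+] = s and [OH^-] = 2s.
Ksp = s(2s)^2 = 4s^3
s^3 = 4.4 × 10^-12 / 4, so s = 1.0 × 10^-4 M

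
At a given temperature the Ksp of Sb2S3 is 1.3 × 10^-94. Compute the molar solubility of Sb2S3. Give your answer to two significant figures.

6.5 x 10^-20 M

Sb2S3(s) ⇌ 2 Sb^3+ + 3 S^2-
Ksp = [Sb^3+]^2[S^2-]^3
If s mol/L of Sb2S3 dissolves, [Sb^3+] = 2s and [S^2-] = 3s.
Ksp = (2s)^2(3s)^3 = 108s^5
Solving, s = (1.3 × 10^-94/108)^(1/5) = 6.5 × 10^-20 M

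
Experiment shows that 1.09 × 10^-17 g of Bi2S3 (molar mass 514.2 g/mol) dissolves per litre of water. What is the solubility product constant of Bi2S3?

Ksp ≈ 4.62 x 10^-97

Molar solubility s = (1.09 × 10^-17 g/L) / (514.2 g/mol) = 2.120 x 10^-20 M.
Bi2S3(s) ⇌ 2 Bi^3+ + 3 S^2-
If s mol/L of Bi2S3 dissolves, [Bi^3+] = 2s and [S^2-] = 3s.
Ksp = [Bi^3+]^2[S^2-]^3
So Ksp = (2s)^2 × (3s)^3 = 108s^5
Ksp = 108 × (2.120 x 10^-20)^5 = 4.62 × 10^-97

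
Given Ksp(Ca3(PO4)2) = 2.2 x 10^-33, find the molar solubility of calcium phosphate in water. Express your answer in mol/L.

Ca3(PO4)2(s) ⇌ 3 Ca^2+(aq) + 2 PO4^3-(aq)
Ksp = [Ca^2+]^3[PO4^3-]^2
Let s = molar solubility. Then [Ca^2+] = 3s and [PO4^3-] = 2s.
Substituting: Ksp = (3s)^3(2s)^2 = 108s^5
s^5 = 2.2 x 10^-33 / 108, so s = 1.2 × 10^-7 M

s = 1.2e-7 M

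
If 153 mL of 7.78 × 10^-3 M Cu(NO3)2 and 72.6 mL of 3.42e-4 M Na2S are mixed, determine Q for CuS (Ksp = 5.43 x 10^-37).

Q = 5.81e-7

Total volume = 153 + 72.6 = 225.6 mL.
[Cu^2+] = 7.78 × 10^-3 × (153/225.6) = 5.276 x 10^-3 M
[S^2-] = 3.42 × 10^-4 × (72.6/225.6) = 1.101 x 10^-4 M
CuS(s) <=> Cu^2+(aq) + S^2-(aq), so Q = [Cu^2+][S^2-]
Q = (5.276 × 10^-3)(1.101 x 10^-4) = 5.81 × 10^-7
Q > Ksp, so CuS will precipitate.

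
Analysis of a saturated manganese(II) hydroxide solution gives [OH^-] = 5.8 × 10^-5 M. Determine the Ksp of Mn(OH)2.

9.8 x 10^-14

Mn(OH)2(s) ⇌ Mn^2+ + 2 OH^-
Stoichiometry gives [Mn^2+] = (1/2)[OH^-] = 2.90 × 10^-5 M.
Ksp = [Mn^2+][OH^-]^2
Ksp = 2.90 × 10^-5 × (5.8 × 10^-5)^2 = 9.8 x 10^-14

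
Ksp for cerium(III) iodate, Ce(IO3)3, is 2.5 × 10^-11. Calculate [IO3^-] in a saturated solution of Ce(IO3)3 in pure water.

2.9 × 10^-3 M

Ce(IO3)3(s) ⇌ Ce^3+ + 3 IO3^-
Ksp = [Ce^3+][IO3^-]^3
With molar solubility s: [Ce^3+] = s, [IO3^-] = 3s.
So Ksp = s × (3s)^3 = 27s^4
s^4 = 2.5 × 10^-11 / 27, so s = 9.81 × 10^-4 M
[IO3^-] = 3s = 2.9 x 10^-3 M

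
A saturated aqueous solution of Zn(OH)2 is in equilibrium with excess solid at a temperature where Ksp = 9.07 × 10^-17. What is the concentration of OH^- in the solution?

Zn(OH)2(s) ⇌ Zn^2+(aq) + 2 OH^-(aq)
Ksp = [Zn^2+][OH^-]^2
If s mol/L of Zn(OH)2 dissolves, [Zn^2+] = s and [OH^-] = 2s.
So Ksp = s × (2s)^2 = 4s^3
s^3 = 9.07 × 10^-17 / 4, so s = 2.830 x 10^-6 M
[OH^-] = 2s = 5.66 × 10^-6 M

[OH^-] = 5.66 × 10^-6 M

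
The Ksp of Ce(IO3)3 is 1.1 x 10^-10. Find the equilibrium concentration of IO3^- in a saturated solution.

Ce(IO3)3(s) ⇌ Ce^3+ + 3 IO3^-
Ksp = [Ce^3+][IO3^-]^3
Let s = molar solubility. Then [Ce^3+] = s and [IO3^-] = 3s.
So Ksp = s × (3s)^3 = 27s^4
s = (1.1 x 10^-10 / 27)^(1/4) = 1.42 x 10^-3 M
[IO3^-] = 3s = 4.3 × 10^-3 M

[IO3^-] ≈ 4.3 x 10^-3 M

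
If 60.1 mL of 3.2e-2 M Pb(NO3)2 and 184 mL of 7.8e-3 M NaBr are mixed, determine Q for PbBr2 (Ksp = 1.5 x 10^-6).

Q = 2.7 x 10^-7

Total volume = 60.1 + 184 = 244.1 mL.
[Pb^2+] = 3.2 × 10^-2 × (60.1/244.1) = 7.88 × 10^-3 M
[Br^-] = 7.8 x 10^-3 × (184/244.1) = 5.88 × 10^-3 M
PbBr2(s) ⇌ Pb^2+(aq) + 2 Br^-(aq), so Q = [Pb^2+][Br^-]^2
Q = (7.88 × 10^-3)(5.88 × 10^-3)^2 = 2.7 × 10^-7
Q < Ksp, so no precipitate of PbBr2 forms.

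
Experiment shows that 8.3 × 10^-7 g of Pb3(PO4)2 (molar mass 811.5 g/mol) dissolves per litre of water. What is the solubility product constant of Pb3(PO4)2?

Molar solubility s = (8.3 × 10^-7 g/L) / (811.5 g/mol) = 1.02 x 10^-9 M.
Pb3(PO4)2(s) <=> 3 Pb^2+ + 2 PO4^3-
With molar solubility s: [Pb^2+] = 3s, [PO4^3-] = 2s.
Ksp = [Pb^2+]^3[PO4^3-]^2
Ksp = (3s)^3(2s)^2 = 108s^5
With s = 1.02 x 10^-9: Ksp = 1.2 x 10^-43

1.2 × 10^-43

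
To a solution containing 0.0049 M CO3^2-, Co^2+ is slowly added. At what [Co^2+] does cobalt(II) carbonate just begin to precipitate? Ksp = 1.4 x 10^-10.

[Co^2+] = 2.9e-8 M

CoCO3(s) ⇌ Co^2+(aq) + CO3^2-(aq)
Ksp = [Co^2+][CO3^2-]
Precipitation begins when Q = Ksp. With [CO3^2-] = 0.0049 M:
1.4 x 10^-10 = (0.0049) × [Co^2+]
[Co^2+] = (1.4 x 10^-10 / 4.9 × 10^-3) = 2.9 × 10^-8 M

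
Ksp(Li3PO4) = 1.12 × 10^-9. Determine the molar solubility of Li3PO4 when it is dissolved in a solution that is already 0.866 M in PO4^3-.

Li3PO4(s) ⇌ 3 Li^+ + PO4^3-
Ksp = [Li^+]^3[PO4^3-]
Let s = moles of Li3PO4 that dissolve per litre. [Li^+] = 3s, [PO4^3-] = 0.866 + s ≈ 0.866 (common-ion effect: PO4^3- is already 0.866 M).
Ksp ≈ (3s)^3 × 0.866
s = 3.63 x 10^-4 M
Check: s = 3.6 × 10^-4 ≪ 0.866, so the approximation is valid.

s = 3.63 x 10^-4 M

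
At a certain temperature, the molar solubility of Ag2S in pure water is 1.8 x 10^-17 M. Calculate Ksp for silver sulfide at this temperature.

Ag2S(s) ⇌ 2 Ag^+ + S^2-
Let s = molar solubility. Then [Ag^+] = 2s and [S^2-] = s.
Ksp = [Ag^+]^2[S^2-]
Substituting: Ksp = (2s)^2s = 4s^3
Ksp = 4 × (1.8 x 10^-17)^3 = 2.3 × 10^-50

Ksp ≈ 2.3 × 10^-50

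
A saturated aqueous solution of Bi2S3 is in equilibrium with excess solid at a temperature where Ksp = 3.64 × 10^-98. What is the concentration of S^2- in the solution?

Bi2S3(s) <=> 2 Bi^3+(aq) + 3 S^2-(aq)
Ksp = [Bi^3+]^2[S^2-]^3
With molar solubility s: [Bi^3+] = 2s, [S^2-] = 3s.
So Ksp = (2s)^2 × (3s)^3 = 108s^5
s^5 = 3.64 × 10^-98 / 108, so s = 1.275 × 10^-20 M
[S^2-] = 3s = 3.83 × 10^-20 M

[S^2-] = 3.83 x 10^-20 M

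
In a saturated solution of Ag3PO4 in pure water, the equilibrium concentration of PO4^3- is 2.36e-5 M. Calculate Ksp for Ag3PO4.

8.38e-18

Ag3PO4(s) ⇌ 3 Ag^+ + PO4^3-
Stoichiometry gives [Ag^+] = (3/1)[PO4^3-] = 7.080 × 10^-5 M.
Ksp = [Ag^+]^3[PO4^3-]
Ksp = (7.080 × 10^-5)^3 × 2.36 x 10^-5 = 8.38 x 10^-18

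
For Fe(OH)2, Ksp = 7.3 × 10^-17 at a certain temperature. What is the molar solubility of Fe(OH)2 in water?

s ≈ 2.6 × 10^-6 M

Fe(OH)2(s) ⇌ Fe^2+(aq) + 2 OH^-(aq)
Ksp = [Fe^2+][OH^-]^2
For each mole of Fe(OH)2 that dissolves: [Fe^2+] = s, [OH^-] = 2s.
Substituting: Ksp = s(2s)^2 = 4s^3
Solving, s = (7.3 × 10^-17/4)^(1/3) = 2.6 x 10^-6 M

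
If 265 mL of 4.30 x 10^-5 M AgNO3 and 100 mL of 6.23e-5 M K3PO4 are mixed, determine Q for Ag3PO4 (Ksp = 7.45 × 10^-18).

Total volume = 265 + 100 = 365 mL.
[Ag^+] = 4.30 × 10^-5 × (265/365) = 3.122 × 10^-5 M
[PO4^3-] = 6.23 x 10^-5 × (100/365) = 1.707 x 10^-5 M
Ag3PO4(s) <=> 3 Ag^+(aq) + PO4^3-(aq), so Q = [Ag^+]^3[PO4^3-]
Q = (3.122 × 10^-5)^3(1.707 x 10^-5) = 5.19 x 10^-19
Q < Ksp, so no precipitate of Ag3PO4 forms.

5.19 × 10^-19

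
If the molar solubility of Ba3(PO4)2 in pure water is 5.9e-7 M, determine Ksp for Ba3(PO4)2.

Ba3(PO4)2(s) ⇌ 3 Ba^2+(aq) + 2 PO4^3-(aq)
Let s = molar solubility. Then [Ba^2+] = 3s and [PO4^3-] = 2s.
Ksp = [Ba^2+]^3[PO4^3-]^2
So Ksp = (3s)^3 × (2s)^2 = 108s^5
Ksp = 108 × (5.9 x 10^-7)^5 = 7.7 x 10^-30

Ksp = 7.7 × 10^-30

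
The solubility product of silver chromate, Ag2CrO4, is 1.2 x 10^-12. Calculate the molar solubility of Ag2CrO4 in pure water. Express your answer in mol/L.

Ag2CrO4(s) ⇌ 2 Ag^+ + CrO4^2-
Ksp = [Ag^+]^2[CrO4^2-]
If s mol/L of Ag2CrO4 dissolves, [Ag^+] = 2s and [CrO4^2-] = s.
So Ksp = (2s)^2 × s = 4s^3
s^3 = 1.2 x 10^-12 / 4, so s = 6.7 × 10^-5 M

s = 6.7 × 10^-5 M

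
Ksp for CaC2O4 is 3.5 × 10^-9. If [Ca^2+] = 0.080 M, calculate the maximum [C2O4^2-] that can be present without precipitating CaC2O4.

CaC2O4(s) <=> Ca^2+(aq) + C2O4^2-(aq)
Ksp = [Ca^2+][C2O4^2-]
Precipitation begins when Q = Ksp. With [Ca^2+] = 0.080 M:
3.5 × 10^-9 = (0.080) × [C2O4^2-]
[C2O4^2-] = (3.5 × 10^-9 / 8.0 × 10^-2) = 4.4 x 10^-8 M

[C2O4^2-] ≈ 4.4 x 10^-8 M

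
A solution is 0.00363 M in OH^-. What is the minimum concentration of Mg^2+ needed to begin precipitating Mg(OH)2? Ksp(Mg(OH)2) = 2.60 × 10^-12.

Mg(OH)2(s) ⇌ Mg^2+(aq) + 2 OH^-(aq)
Ksp = [Mg^2+][OH^-]^2
Precipitation begins when Q = Ksp. With [OH^-] = 0.00363 M:
2.60 × 10^-12 = (0.00363)^2 × [Mg^2+]
[Mg^2+] = (2.60 × 10^-12 / 1.318 × 10^-5) = 1.97 x 10^-7 M

1.97e-7 M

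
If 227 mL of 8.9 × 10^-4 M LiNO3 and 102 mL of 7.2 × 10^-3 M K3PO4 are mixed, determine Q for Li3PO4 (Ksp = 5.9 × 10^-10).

Q ≈ 5.2 × 10^-13

Total volume = 227 + 102 = 329 mL.
[Li^+] = 8.9 × 10^-4 × (227/329) = 6.14 × 10^-4 M
[PO4^3-] = 7.2 × 10^-3 × (102/329) = 2.23 x 10^-3 M
Li3PO4(s) <=> 3 Li^+ + PO4^3-, so Q = [Li^+]^3[PO4^3-]
Q = (6.14 x 10^-4)^3(2.23 × 10^-3) = 5.2 × 10^-13
Q < Ksp, so no precipitate of Li3PO4 forms.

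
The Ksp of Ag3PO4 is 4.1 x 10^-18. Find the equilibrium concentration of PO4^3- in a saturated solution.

Ag3PO4(s) <=> 3 Ag^+(aq) + PO4^3-(aq)
Ksp = [Ag^+]^3[PO4^3-]
If s mol/L of Ag3PO4 dissolves, [Ag^+] = 3s and [PO4^3-] = s.
Ksp = (3s)^3s = 27s^4
Solving, s = (4.1 x 10^-18/27)^(1/4) = 1.97 × 10^-5 M
[PO4^3-] = s = 2.0 × 10^-5 M

2.0e-5 M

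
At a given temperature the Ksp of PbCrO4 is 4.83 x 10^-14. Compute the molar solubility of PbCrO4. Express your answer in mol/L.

PbCrO4(s) <=> Pb^2+ + CrO4^2-
Ksp = [Pb^2+][CrO4^2-]
Let s = molar solubility. Then [Pb^2+] = s and [CrO4^2-] = s.
Ksp = (s)(s) = s^2
s = √(4.83 x 10^-14) = 2.20 × 10^-7 M

2.20 × 10^-7 M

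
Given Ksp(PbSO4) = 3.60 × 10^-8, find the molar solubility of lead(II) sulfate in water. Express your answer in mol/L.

PbSO4(s) ⇌ Pb^2+(aq) + SO4^2-(aq)
Ksp = [Pb^2+][SO4^2-]
With molar solubility s: [Pb^2+] = s, [SO4^2-] = s.
Ksp = (s)(s) = s^2
s = √(3.60 × 10^-8) = 1.90 × 10^-4 M

s = 1.90 × 10^-4 M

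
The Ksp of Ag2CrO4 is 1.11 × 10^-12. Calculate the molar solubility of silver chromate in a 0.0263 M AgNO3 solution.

Ag2CrO4(s) ⇌ 2 Ag^+ + CrO4^2-
Ksp = [Ag^+]^2[CrO4^2-]
Let s be the molar solubility in this solution. [Ag^+] = 0.0263 + 2s ≈ 0.0263, [CrO4^2-] = s (common-ion effect: Ag^+ is already 0.0263 M).
Ksp ≈ (0.0263)^2 × s
s = 1.60 × 10^-9 M
Check: 2s = 3.2 × 10^-9 ≪ 0.0263, so the approximation is valid.

1.60e-9 M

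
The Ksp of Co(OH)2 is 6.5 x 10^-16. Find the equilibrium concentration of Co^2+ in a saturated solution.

Co(OH)2(s) ⇌ Co^2+ + 2 OH^-
Ksp = [Co^2+][OH^-]^2
Let s = molar solubility. Then [Co^2+] = s and [OH^-] = 2s.
Substituting: Ksp = s(2s)^2 = 4s^3
s = (6.5 x 10^-16 / 4)^(1/3) = 5.46 × 10^-6 M
[Co^2+] = s = 5.5 × 10^-6 M

5.5 × 10^-6 M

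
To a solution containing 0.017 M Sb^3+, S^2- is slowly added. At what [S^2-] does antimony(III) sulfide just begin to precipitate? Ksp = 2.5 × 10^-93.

2.1e-30 M

Sb2S3(s) <=> 2 Sb^3+(aq) + 3 S^2-(aq)
Ksp = [Sb^3+]^2[S^2-]^3
Precipitation begins when Q = Ksp. With [Sb^3+] = 0.017 M:
2.5 × 10^-93 = (0.017)^2 × [S^2-]^3
[S^2-] = (2.5 × 10^-93 / 2.89 x 10^-4)^(1/3) = 2.1 x 10^-30 M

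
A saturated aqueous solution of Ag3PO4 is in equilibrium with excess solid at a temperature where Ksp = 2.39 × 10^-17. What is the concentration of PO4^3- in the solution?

3.07 × 10^-5 M

Ag3PO4(s) <=> 3 Ag^+(aq) + PO4^3-(aq)
Ksp = [Ag^+]^3[PO4^3-]
If s mol/L of Ag3PO4 dissolves, [Ag^+] = 3s and [PO4^3-] = s.
So Ksp = (3s)^3 × s = 27s^4
Solving, s = (2.39 × 10^-17/27)^(1/4) = 3.067 × 10^-5 M
[PO4^3-] = s = 3.07 × 10^-5 M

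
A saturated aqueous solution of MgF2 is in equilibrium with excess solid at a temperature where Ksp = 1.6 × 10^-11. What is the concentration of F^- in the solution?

MgF2(s) ⇌ Mg^2+ + 2 F^-
Ksp = [Mg^2+][F^-]^2
For each mole of MgF2 that dissolves: [Mg^2+] = s, [F^-] = 2s.
Substituting: Ksp = s(2s)^2 = 4s^3
s^3 = 1.6 × 10^-11 / 4, so s = 1.59 × 10^-4 M
[F^-] = 2s = 3.2 x 10^-4 M

[F^-] = 3.2e-4 M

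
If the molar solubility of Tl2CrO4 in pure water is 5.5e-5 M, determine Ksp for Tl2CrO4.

Tl2CrO4(s) <=> 2 Tl^+(aq) + CrO4^2-(aq)
With molar solubility s: [Tl^+] = 2s, [CrO4^2-] = s.
Ksp = [Tl^+]^2[CrO4^2-]
So Ksp = (2s)^2 × s = 4s^3
With s = 5.5 x 10^-5: Ksp = 6.7 × 10^-13

6.7e-13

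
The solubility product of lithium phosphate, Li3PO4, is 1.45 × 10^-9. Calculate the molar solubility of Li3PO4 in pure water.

Li3PO4(s) ⇌ 3 Li^+(aq) + PO4^3-(aq)
Ksp = [Li^+]^3[PO4^3-]
Let s = molar solubility. Then [Li^+] = 3s and [PO4^3-] = s.
So Ksp = (3s)^3 × s = 27s^4
Solving, s = (1.45 × 10^-9/27)^(1/4) = 2.71 × 10^-3 M

2.71 x 10^-3 M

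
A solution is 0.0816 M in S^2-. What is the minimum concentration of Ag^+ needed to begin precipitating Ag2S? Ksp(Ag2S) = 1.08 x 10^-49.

[Ag^+] ≈ 1.15 x 10^-24 M

Ag2S(s) ⇌ 2 Ag^+(aq) + S^2-(aq)
Ksp = [Ag^+]^2[S^2-]
Precipitation begins when Q = Ksp. With [S^2-] = 0.0816 M:
1.08 x 10^-49 = (0.0816) × [Ag^+]^2
[Ag^+] = (1.08 x 10^-49 / 8.16 × 10^-2)^(1/2) = 1.15 x 10^-24 M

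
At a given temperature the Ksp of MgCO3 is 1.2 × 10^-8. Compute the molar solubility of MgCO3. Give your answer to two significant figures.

MgCO3(s) ⇌ Mg^2+(aq) + CO3^2-(aq)
Ksp = [Mg^2+][CO3^2-]
Let s = molar solubility. Then [Mg^2+] = s and [CO3^2-] = s.
Ksp = (s)(s) = s^2
s = √(1.2 × 10^-8) = 1.1 × 10^-4 M

s = 1.1 x 10^-4 M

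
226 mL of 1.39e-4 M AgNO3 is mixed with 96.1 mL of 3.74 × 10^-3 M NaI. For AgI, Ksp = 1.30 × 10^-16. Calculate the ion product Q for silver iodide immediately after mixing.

Total volume = 226 + 96.1 = 322.1 mL.
[Ag^+] = 1.39 × 10^-4 × (226/322.1) = 9.753 x 10^-5 M
[I^-] = 3.74 × 10^-3 × (96.1/322.1) = 1.116 x 10^-3 M
AgI(s) ⇌ Ag^+(aq) + I^-(aq), so Q = [Ag^+][I^-]
Q = (9.753 x 10^-5)(1.116 x 10^-3) = 1.09 × 10^-7
Q > Ksp, so AgI will precipitate.

1.09 × 10^-7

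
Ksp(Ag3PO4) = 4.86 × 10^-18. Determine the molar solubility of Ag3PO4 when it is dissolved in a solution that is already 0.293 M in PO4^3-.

Ag3PO4(s) <=> 3 Ag^+(aq) + PO4^3-(aq)
Ksp = [Ag^+]^3[PO4^3-]
Let s be the molar solubility in this solution. [Ag^+] = 3s, [PO4^3-] = 0.293 + s ≈ 0.293 (since the PO4^3- already present dominates).
Ksp ≈ (3s)^3 × 0.293
s = 8.50 × 10^-7 M
Check: s = 8.5 × 10^-7 ≪ 0.293, so the approximation is valid.

s = 8.50e-7 M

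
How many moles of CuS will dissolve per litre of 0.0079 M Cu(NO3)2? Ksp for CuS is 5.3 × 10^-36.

CuS(s) ⇌ Cu^2+(aq) + S^2-(aq)
Ksp = [Cu^2+][S^2-]
If s mol/L dissolves here, [Cu^2+] = 0.0079 + s ≈ 0.0079, [S^2-] = s (common-ion effect: Cu^2+ is already 0.0079 M).
Ksp ≈ 0.0079 × s
s = 6.7 × 10^-34 M
Check: s = 6.7 × 10^-34 ≪ 0.0079, so the approximation is valid.

s = 6.7e-34 M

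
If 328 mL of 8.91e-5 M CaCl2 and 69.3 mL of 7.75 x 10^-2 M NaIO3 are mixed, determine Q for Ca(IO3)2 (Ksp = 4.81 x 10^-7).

Q ≈ 1.34e-8

Total volume = 328 + 69.3 = 397.3 mL.
[Ca^2+] = 8.91 × 10^-5 × (328/397.3) = 7.356 x 10^-5 M
[IO3^-] = 7.75 × 10^-2 × (69.3/397.3) = 1.352 × 10^-2 M
Ca(IO3)2(s) <=> Ca^2+ + 2 IO3^-, so Q = [Ca^2+][IO3^-]^2
Q = (7.356 x 10^-5)(1.352 × 10^-2)^2 = 1.34 x 10^-8
Q < Ksp, so no precipitate of Ca(IO3)2 forms.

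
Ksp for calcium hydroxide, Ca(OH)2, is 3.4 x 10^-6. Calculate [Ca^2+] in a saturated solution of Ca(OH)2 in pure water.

[Ca^2+] = 9.5e-3 M

Ca(OH)2(s) <=> Ca^2+(aq) + 2 OH^-(aq)
Ksp = [Ca^2+][OH^-]^2
With molar solubility s: [Ca^2+] = s, [OH^-] = 2s.
So Ksp = s × (2s)^2 = 4s^3
s^3 = 3.4 x 10^-6 / 4, so s = 9.47 × 10^-3 M
[Ca^2+] = s = 9.5 × 10^-3 M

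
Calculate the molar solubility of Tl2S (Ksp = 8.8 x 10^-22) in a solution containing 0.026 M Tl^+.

Tl2S(s) ⇌ 2 Tl^+ + S^2-
Ksp = [Tl^+]^2[S^2-]
Let s = moles of Tl2S that dissolve per litre. [Tl^+] = 0.026 + 2s ≈ 0.026, [S^2-] = s (since the Tl^+ already present dominates).
Ksp ≈ (0.026)^2 × s
s = 1.3 × 10^-18 M
Check: 2s = 2.6 × 10^-18 ≪ 0.026, so the approximation is valid.

1.3e-18 M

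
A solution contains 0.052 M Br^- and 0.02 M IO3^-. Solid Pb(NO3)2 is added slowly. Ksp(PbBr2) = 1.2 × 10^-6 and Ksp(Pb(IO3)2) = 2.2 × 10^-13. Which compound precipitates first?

Pb(IO3)2

Precipitation of each salt starts when its ion product equals its Ksp.
For PbBr2: 1.2 × 10^-6 = (0.052)^2 × [Pb^2+]  ⇒  [Pb^2+] = 4.4 × 10^-4 M.
For Pb(IO3)2: 2.2 × 10^-13 = (0.02)^2 × [Pb^2+]  ⇒  [Pb^2+] = 5.5 x 10^-10 M.
The salt with the lower threshold [Pb^2+] precipitates first: Pb(IO3)2.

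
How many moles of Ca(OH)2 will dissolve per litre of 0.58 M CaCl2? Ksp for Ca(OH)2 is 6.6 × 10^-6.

Ca(OH)2(s) <=> Ca^2+(aq) + 2 OH^-(aq)
Ksp = [Ca^2+][OH^-]^2
Let s = moles of Ca(OH)2 that dissolve per litre. [Ca^2+] = 0.58 + s ≈ 0.58, [OH^-] = 2s (common-ion effect: Ca^2+ is already 0.58 M).
Ksp ≈ 0.58 × (2s)^2
s = 1.7 x 10^-3 M
Check: s = 1.7 × 10^-3 ≪ 0.58, so the approximation is valid.

s = 1.7 × 10^-3 M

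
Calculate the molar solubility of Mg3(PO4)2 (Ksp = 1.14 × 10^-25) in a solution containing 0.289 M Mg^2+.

1.09 × 10^-12 M

Mg3(PO4)2(s) ⇌ 3 Mg^2+(aq) + 2 PO4^3-(aq)
Ksp = [Mg^2+]^3[PO4^3-]^2
If s mol/L dissolves here, [Mg^2+] = 0.289 + 3s ≈ 0.289, [PO4^3-] = 2s (since the Mg^2+ already present dominates).
Ksp ≈ (0.289)^3 × (2s)^2
s = 1.09 × 10^-12 M
Check: 3s = 3.3 x 10^-12 ≪ 0.289, so the approximation is valid.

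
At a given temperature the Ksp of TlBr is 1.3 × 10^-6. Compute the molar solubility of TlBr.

s = 1.1 × 10^-3 M

TlBr(s) <=> Tl^+(aq) + Br^-(aq)
Ksp = [Tl^+][Br^-]
With molar solubility s: [Tl^+] = s, [Br^-] = s.
Ksp = (s)(s) = s^2
s = (1.3 × 10^-6)^(1/2) = 1.1 × 10^-3 M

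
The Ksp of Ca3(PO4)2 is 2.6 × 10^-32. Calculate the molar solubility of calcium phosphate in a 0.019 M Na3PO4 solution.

Ca3(PO4)2(s) ⇌ 3 Ca^2+(aq) + 2 PO4^3-(aq)
Ksp = [Ca^2+]^3[PO4^3-]^2
Let s = moles of Ca3(PO4)2 that dissolve per litre. [Ca^2+] = 3s, [PO4^3-] = 0.019 + 2s ≈ 0.019 (Ksp is small, so little additional dissolves).
Ksp ≈ (3s)^3 × (0.019)^2
s = 1.4 x 10^-10 M
Check: 2s = 2.8 x 10^-10 ≪ 0.019, so the approximation is valid.

1.4 × 10^-10 M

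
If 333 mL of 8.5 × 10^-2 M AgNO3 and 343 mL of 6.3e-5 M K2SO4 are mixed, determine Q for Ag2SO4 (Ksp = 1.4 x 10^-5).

5.6 x 10^-8

Total volume = 333 + 343 = 676 mL.
[Ag^+] = 8.5 × 10^-2 × (333/676) = 4.19 × 10^-2 M
[SO4^2-] = 6.3 x 10^-5 × (343/676) = 3.20 x 10^-5 M
Ag2SO4(s) ⇌ 2 Ag^+ + SO4^2-, so Q = [Ag^+]^2[SO4^2-]
Q = (4.19 x 10^-2)^2(3.20 x 10^-5) = 5.6 × 10^-8
Q < Ksp, so no precipitate of Ag2SO4 forms.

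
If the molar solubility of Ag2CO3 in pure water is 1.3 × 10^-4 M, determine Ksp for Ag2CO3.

Ag2CO3(s) <=> 2 Ag^+(aq) + CO3^2-(aq)
With molar solubility s: [Ag^+] = 2s, [CO3^2-] = s.
Ksp = [Ag^+]^2[CO3^2-]
Substituting: Ksp = (2s)^2s = 4s^3
Ksp = 4 × (1.3 × 10^-4)^3 = 8.8 × 10^-12

Ksp = 8.8 x 10^-12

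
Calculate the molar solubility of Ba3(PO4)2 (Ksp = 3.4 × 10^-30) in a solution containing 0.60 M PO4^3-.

7.0 x 10^-11 M

Ba3(PO4)2(s) <=> 3 Ba^2+(aq) + 2 PO4^3-(aq)
Ksp = [Ba^2+]^3[PO4^3-]^2
Let s be the molar solubility in this solution. [Ba^2+] = 3s, [PO4^3-] = 0.60 + 2s ≈ 0.60 (Ksp is small, so little additional dissolves).
Ksp ≈ (3s)^3 × (0.60)^2
s = 7.0 × 10^-11 M
Check: 2s = 1.4 × 10^-10 ≪ 0.60, so the approximation is valid.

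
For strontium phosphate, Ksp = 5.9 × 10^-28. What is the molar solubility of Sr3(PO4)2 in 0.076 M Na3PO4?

Sr3(PO4)2(s) ⇌ 3 Sr^2+ + 2 PO4^3-
Ksp = [Sr^2+]^3[PO4^3-]^2
Let s = moles of Sr3(PO4)2 that dissolve per litre. [Sr^2+] = 3s, [PO4^3-] = 0.076 + 2s ≈ 0.076 (since PO4^3- from Na3PO4 dominates).
Ksp ≈ (3s)^3 × (0.076)^2
s = 1.6 x 10^-9 M
Check: 2s = 3.1 × 10^-9 ≪ 0.076, so the approximation is valid.

s = 1.6e-9 M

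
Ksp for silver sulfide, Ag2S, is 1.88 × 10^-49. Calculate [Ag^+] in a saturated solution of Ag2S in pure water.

Ag2S(s) <=> 2 Ag^+ + S^2-
Ksp = [Ag^+]^2[S^2-]
If s mol/L of Ag2S dissolves, [Ag^+] = 2s and [S^2-] = s.
Substituting: Ksp = (2s)^2s = 4s^3
Solving, s = (1.88 × 10^-49/4)^(1/3) = 3.609 × 10^-17 M
[Ag^+] = 2s = 7.22 × 10^-17 M

[Ag^+] ≈ 7.22 × 10^-17 M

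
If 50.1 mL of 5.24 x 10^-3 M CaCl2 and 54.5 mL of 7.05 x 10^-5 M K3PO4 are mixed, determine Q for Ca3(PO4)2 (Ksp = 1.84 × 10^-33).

Q = 2.13 x 10^-17

Total volume = 50.1 + 54.5 = 104.6 mL.
[Ca^2+] = 5.24 x 10^-3 × (50.1/104.6) = 2.510 × 10^-3 M
[PO4^3-] = 7.05 × 10^-5 × (54.5/104.6) = 3.673 × 10^-5 M
Ca3(PO4)2(s) ⇌ 3 Ca^2+ + 2 PO4^3-, so Q = [Ca^2+]^3[PO4^3-]^2
Q = (2.510 × 10^-3)^3(3.673 x 10^-5)^2 = 2.13 x 10^-17
Q > Ksp, so Ca3(PO4)2 will precipitate.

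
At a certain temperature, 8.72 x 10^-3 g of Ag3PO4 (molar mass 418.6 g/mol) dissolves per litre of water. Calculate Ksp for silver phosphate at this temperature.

5.08 × 10^-18

Molar solubility s = (8.72 × 10^-3 g/L) / (418.6 g/mol) = 2.083 × 10^-5 M.
Ag3PO4(s) <=> 3 Ag^+(aq) + PO4^3-(aq)
If s mol/L of Ag3PO4 dissolves, [Ag^+] = 3s and [PO4^3-] = s.
Ksp = [Ag^+]^3[PO4^3-]
Ksp = (3s)^3s = 27s^4
Ksp = 27 × (2.083 × 10^-5)^4 = 5.08 × 10^-18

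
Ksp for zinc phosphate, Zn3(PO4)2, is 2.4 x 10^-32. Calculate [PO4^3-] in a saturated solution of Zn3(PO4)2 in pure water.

3.7 × 10^-7 M

Zn3(PO4)2(s) <=> 3 Zn^2+ + 2 PO4^3-
Ksp = [Zn^2+]^3[PO4^3-]^2
Let s = molar solubility. Then [Zn^2+] = 3s and [PO4^3-] = 2s.
Ksp = (3s)^3(2s)^2 = 108s^5
Solving, s = (2.4 x 10^-32/108)^(1/5) = 1.86 × 10^-7 M
[PO4^3-] = 2s = 3.7 x 10^-7 M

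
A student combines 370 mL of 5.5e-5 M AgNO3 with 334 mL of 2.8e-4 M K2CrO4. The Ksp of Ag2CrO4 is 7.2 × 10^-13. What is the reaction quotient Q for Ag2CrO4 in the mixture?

Total volume = 370 + 334 = 704 mL.
[Ag^+] = 5.5 × 10^-5 × (370/704) = 2.89 × 10^-5 M
[CrO4^2-] = 2.8 x 10^-4 × (334/704) = 1.33 x 10^-4 M
Ag2CrO4(s) ⇌ 2 Ag^+(aq) + CrO4^2-(aq), so Q = [Ag^+]^2[CrO4^2-]
Q = (2.89 × 10^-5)^2(1.33 x 10^-4) = 1.1 x 10^-13
Q < Ksp, so no precipitate of Ag2CrO4 forms.

Q ≈ 1.1 x 10^-13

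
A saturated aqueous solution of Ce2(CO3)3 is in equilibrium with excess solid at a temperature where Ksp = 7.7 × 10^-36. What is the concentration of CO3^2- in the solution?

Ce2(CO3)3(s) ⇌ 2 Ce^3+ + 3 CO3^2-
Ksp = [Ce^3+]^2[CO3^2-]^3
Let s = molar solubility. Then [Ce^3+] = 2s and [CO3^2-] = 3s.
Ksp = (2s)^2(3s)^3 = 108s^5
s^5 = 7.7 × 10^-36 / 108, so s = 3.72 × 10^-8 M
[CO3^2-] = 3s = 1.1 × 10^-7 M

[CO3^2-] = 1.1 × 10^-7 M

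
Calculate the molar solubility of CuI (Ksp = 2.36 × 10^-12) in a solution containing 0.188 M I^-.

CuI(s) ⇌ Cu^+ + I^-
Ksp = [Cu^+][I^-]
Let s = moles of CuI that dissolve per litre. [Cu^+] = s, [I^-] = 0.188 + s ≈ 0.188 (Ksp is small, so little additional dissolves).
Ksp ≈ s × 0.188
s = 1.26 × 10^-11 M
Check: s = 1.3 × 10^-11 ≪ 0.188, so the approximation is valid.

1.26 x 10^-11 M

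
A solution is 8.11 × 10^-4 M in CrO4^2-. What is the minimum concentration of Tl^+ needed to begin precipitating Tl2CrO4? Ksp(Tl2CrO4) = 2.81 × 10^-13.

1.86 x 10^-5 M

Tl2CrO4(s) <=> 2 Tl^+ + CrO4^2-
Ksp = [Tl^+]^2[CrO4^2-]
Precipitation begins when Q = Ksp. With [CrO4^2-] = 8.11 × 10^-4 M:
2.81 × 10^-13 = (8.11 × 10^-4) × [Tl^+]^2
[Tl^+] = (2.81 × 10^-13 / 8.11 x 10^-4)^(1/2) = 1.86 × 10^-5 M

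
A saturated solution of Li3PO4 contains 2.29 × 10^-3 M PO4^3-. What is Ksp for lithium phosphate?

Ksp = 7.43 × 10^-10

Li3PO4(s) ⇌ 3 Li^+ + PO4^3-
Stoichiometry gives [Li^+] = (3/1)[PO4^3-] = 6.870 × 10^-3 M.
Ksp = [Li^+]^3[PO4^3-]
Ksp = (6.870 x 10^-3)^3 × 2.29 x 10^-3 = 7.43 × 10^-10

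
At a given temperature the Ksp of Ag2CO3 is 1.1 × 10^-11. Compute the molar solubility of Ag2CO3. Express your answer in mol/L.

Ag2CO3(s) ⇌ 2 Ag^+ + CO3^2-
Ksp = [Ag^+]^2[CO3^2-]
For each mole of Ag2CO3 that dissolves: [Ag^+] = 2s, [CO3^2-] = s.
Ksp = (2s)^2s = 4s^3
s^3 = 1.1 × 10^-11 / 4, so s = 1.4 × 10^-4 M

s ≈ 1.4 x 10^-4 M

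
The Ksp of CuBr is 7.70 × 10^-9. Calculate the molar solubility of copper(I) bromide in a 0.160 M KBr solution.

s ≈ 4.81e-8 M

CuBr(s) ⇌ Cu^+ + Br^-
Ksp = [Cu^+][Br^-]
Let s be the molar solubility in this solution. [Cu^+] = s, [Br^-] = 0.160 + s ≈ 0.160 (common-ion effect: Br^- is already 0.160 M).
Ksp ≈ s × 0.160
s = 4.81 × 10^-8 M
Check: s = 4.8 × 10^-8 ≪ 0.160, so the approximation is valid.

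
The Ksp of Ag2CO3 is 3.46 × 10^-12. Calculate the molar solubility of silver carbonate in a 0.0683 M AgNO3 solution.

Ag2CO3(s) <=> 2 Ag^+(aq) + CO3^2-(aq)
Ksp = [Ag^+]^2[CO3^2-]
Let s be the molar solubility in this solution. [Ag^+] = 0.0683 + 2s ≈ 0.0683, [CO3^2-] = s (since Ag^+ from AgNO3 dominates).
Ksp ≈ (0.0683)^2 × s
s = 7.42 × 10^-10 M
Check: 2s = 1.5 × 10^-9 ≪ 0.0683, so the approximation is valid.

s = 7.42 × 10^-10 M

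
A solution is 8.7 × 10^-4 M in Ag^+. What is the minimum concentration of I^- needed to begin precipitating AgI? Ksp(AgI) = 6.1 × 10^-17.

AgI(s) ⇌ Ag^+(aq) + I^-(aq)
Ksp = [Ag^+][I^-]
Precipitation begins when Q = Ksp. With [Ag^+] = 8.7 × 10^-4 M:
6.1 × 10^-17 = (8.7 × 10^-4) × [I^-]
[I^-] = (6.1 × 10^-17 / 8.7 x 10^-4) = 7.0 × 10^-14 M

[I^-] ≈ 7.0 x 10^-14 M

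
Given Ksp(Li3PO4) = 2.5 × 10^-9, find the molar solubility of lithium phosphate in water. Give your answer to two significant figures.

s ≈ 3.1e-3 M

Li3PO4(s) <=> 3 Li^+(aq) + PO4^3-(aq)
Ksp = [Li^+]^3[PO4^3-]
With molar solubility s: [Li^+] = 3s, [PO4^3-] = s.
Substituting: Ksp = (3s)^3s = 27s^4
s^4 = 2.5 × 10^-9 / 27, so s = 3.1 × 10^-3 M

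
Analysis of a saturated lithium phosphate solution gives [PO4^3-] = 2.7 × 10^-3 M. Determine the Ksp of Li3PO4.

Li3PO4(s) <=> 3 Li^+(aq) + PO4^3-(aq)
Stoichiometry gives [Li^+] = (3/1)[PO4^3-] = 8.10 × 10^-3 M.
Ksp = [Li^+]^3[PO4^3-]
Ksp = (8.10 × 10^-3)^3 × 2.7 x 10^-3 = 1.4 × 10^-9

Ksp ≈ 1.4 x 10^-9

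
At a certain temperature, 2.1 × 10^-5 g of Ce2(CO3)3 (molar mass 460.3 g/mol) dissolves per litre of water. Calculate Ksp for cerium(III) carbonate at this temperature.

Ksp ≈ 2.1e-35

Molar solubility s = (2.1 × 10^-5 g/L) / (460.3 g/mol) = 4.56 × 10^-8 M.
Ce2(CO3)3(s) ⇌ 2 Ce^3+(aq) + 3 CO3^2-(aq)
If s mol/L of Ce2(CO3)3 dissolves, [Ce^3+] = 2s and [CO3^2-] = 3s.
Ksp = [Ce^3+]^2[CO3^2-]^3
So Ksp = (2s)^2 × (3s)^3 = 108s^5
Ksp = 108 × (4.56 × 10^-8)^5 = 2.1 × 10^-35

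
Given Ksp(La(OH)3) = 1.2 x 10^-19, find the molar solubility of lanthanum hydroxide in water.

La(OH)3(s) <=> La^3+(aq) + 3 OH^-(aq)
Ksp = [La^3+][OH^-]^3
If s mol/L of La(OH)3 dissolves, [La^3+] = s and [OH^-] = 3s.
Substituting: Ksp = s(3s)^3 = 27s^4
Solving, s = (1.2 x 10^-19/27)^(1/4) = 8.2 x 10^-6 M

s ≈ 8.2e-6 M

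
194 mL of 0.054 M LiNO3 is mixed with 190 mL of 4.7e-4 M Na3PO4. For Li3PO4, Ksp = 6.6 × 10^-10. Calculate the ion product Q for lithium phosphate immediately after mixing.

Total volume = 194 + 190 = 384 mL.
[Li^+] = 5.4 × 10^-2 × (194/384) = 2.73 × 10^-2 M
[PO4^3-] = 4.7 × 10^-4 × (190/384) = 2.33 x 10^-4 M
Li3PO4(s) ⇌ 3 Li^+(aq) + PO4^3-(aq), so Q = [Li^+]^3[PO4^3-]
Q = (2.73 x 10^-2)^3(2.33 x 10^-4) = 4.7 x 10^-9
Q > Ksp, so Li3PO4 will precipitate.

Q = 4.7 x 10^-9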